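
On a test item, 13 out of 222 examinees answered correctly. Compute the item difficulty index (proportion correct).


Item difficulty p = number correct / total examinees
p = 13 / 222
p = 0.0586

0.0586


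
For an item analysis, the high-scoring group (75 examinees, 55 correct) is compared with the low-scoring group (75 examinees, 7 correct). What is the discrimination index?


p_upper = 55/75 = 0.7333
p_lower = 7/75 = 0.0933
D = 0.7333 - 0.0933 = 0.64

0.64


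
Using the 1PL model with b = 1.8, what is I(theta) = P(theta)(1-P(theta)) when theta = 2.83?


P = 1/(1+exp(-(2.83-1.8))) = 0.7369
I = P*(1-P) = 0.7369 * 0.2631
I = 0.1939

0.1939


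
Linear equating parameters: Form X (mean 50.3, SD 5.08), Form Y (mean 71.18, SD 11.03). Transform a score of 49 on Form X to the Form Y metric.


slope = SD_Y / SD_X = 11.03 / 5.08 ~ 2.1713
intercept = mean_Y - slope * mean_X = 71.18 - (11.03 / 5.08) * 50.3 ~ -38.0344
Y = slope * X + intercept. To avoid rounding drift from the rounded slope/intercept, evaluate the equivalent form Y = mean_Y + SD_Y * (X - mean_X) / SD_X at full precision:
Y = 71.18 + 11.03 * (49 - 50.3) / 5.08
Y = 71.18 - 11.03 * 1.3 / 5.08
Y = 71.18 - 14.339 / 5.08
Y = 71.18 - 2.8226
Y = 68.3574

68.3574


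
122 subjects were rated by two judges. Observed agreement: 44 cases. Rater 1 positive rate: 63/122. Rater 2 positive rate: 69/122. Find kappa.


P_o = 44/122 = 0.360656
P_e = (63*69 + 59*53) / 14884 = 0.50215
kappa = (P_o - P_e) / (1 - P_e)
kappa = (0.360656 - 0.50215) / (1 - 0.50215)
kappa = -0.2842

-0.2842


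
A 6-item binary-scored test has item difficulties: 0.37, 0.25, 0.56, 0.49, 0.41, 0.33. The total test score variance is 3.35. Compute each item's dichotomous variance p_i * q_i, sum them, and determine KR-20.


For each item, compute p_i * q_i:
  Item 1: 0.37 * 0.63 = 0.2331
  Item 2: 0.25 * 0.75 = 0.1875
  Item 3: 0.56 * 0.44 = 0.2464
  Item 4: 0.49 * 0.51 = 0.2499
  Item 5: 0.41 * 0.59 = 0.2419
  Item 6: 0.33 * 0.67 = 0.2211
Sum(p_i * q_i) = 0.2331 + 0.1875 + 0.2464 + 0.2499 + 0.2419 + 0.2211 = 1.3799
KR-20 = (k/(k-1)) * (1 - Sum(p_i*q_i) / Var_total)
= (6/5) * (1 - 1.3799/3.35)
= 1.2 * 0.5881
KR-20 = 0.7057

0.7057


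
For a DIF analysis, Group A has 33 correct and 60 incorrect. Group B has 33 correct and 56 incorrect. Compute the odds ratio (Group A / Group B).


Odds_A = 33/60 = 0.55
Odds_B = 33/56 = 0.5893
OR = Odds_A / Odds_B = 0.55 / 0.5893
Exactly, OR = (33 * 56) / (60 * 33) = 1848 / 1980
OR = 0.9333

0.9333


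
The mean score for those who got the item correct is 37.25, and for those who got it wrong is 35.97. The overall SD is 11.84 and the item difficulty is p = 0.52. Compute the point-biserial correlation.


q = 1 - p = 0.48
rpb = ((M1 - M0) / SD) * sqrt(p * q)
rpb = ((37.25 - 35.97) / 11.84) * sqrt(0.52 * 0.48)
rpb = 0.054

0.054


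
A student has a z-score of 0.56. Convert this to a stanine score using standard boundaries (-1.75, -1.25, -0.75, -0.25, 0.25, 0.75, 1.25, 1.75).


Stanine boundaries: [-1.75, -1.25, -0.75, -0.25, 0.25, 0.75, 1.25, 1.75]
z = 0.56
Check each boundary:
  z >= -1.75 -> could be stanine 2
  z >= -1.25 -> could be stanine 3
  z >= -0.75 -> could be stanine 4
  z >= -0.25 -> could be stanine 5
  z >= 0.25 -> could be stanine 6
  z < 0.75
  z < 1.25
  z < 1.75
Highest qualifying boundary gives stanine = 6

6


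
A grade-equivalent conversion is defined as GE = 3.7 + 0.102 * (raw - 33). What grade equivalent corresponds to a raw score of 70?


raw - median = 70 - 33 = 37
slope * diff = 0.102 * 37 = 3.774
GE = 3.7 + 3.774
GE = 7.474

7.474


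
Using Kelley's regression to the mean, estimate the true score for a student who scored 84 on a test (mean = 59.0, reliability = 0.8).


T_est = rxx * X + (1 - rxx) * mean
T_est = 0.8 * 84 + 0.2 * 59.0
T_est = 67.2 + 11.8
T_est = 79.0

79.0


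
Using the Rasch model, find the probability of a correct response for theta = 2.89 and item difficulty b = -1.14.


theta - b = 2.89 - -1.14 = 4.03
exp(-(theta - b)) = exp(-4.03) = 0.0178
P = 1 / (1 + 0.0178)
P = 0.9825

0.9825


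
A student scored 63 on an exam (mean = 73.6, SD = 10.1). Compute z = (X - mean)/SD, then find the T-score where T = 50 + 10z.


z = (X - mean) / SD = (63 - 73.6) / 10.1
z = -10.6 / 10.1
z = -1.0495
T-score = T = 50 + 10z
Carry z at full precision (z = -10.6 / 10.1) into the conversion:
T-score = 50 + 10 * (-10.6 / 10.1) = 50 + -106 / 10.1
T-score = 50 + -10.495
T-score = 39.505

39.505


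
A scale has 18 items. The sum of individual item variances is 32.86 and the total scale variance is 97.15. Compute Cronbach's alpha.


alpha = (k/(k-1)) * (1 - sum(si^2)/s_total^2)
= (18/17) * (1 - 32.86/97.15)
alpha = 0.7007

0.7007


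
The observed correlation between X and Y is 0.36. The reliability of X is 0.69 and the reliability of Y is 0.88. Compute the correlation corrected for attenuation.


r_corrected = rxy / sqrt(rxx * ryy)
= 0.36 / sqrt(0.69 * 0.88)
= 0.36 / sqrt(0.6072)
= 0.36 / 0.77923
r_corrected = 0.462

0.462


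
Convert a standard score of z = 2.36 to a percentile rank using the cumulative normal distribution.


CDF(z) = 0.5 * (1 + erf(z/sqrt(2)))
erf(1.6688) = 0.9817
CDF = 0.9909
Percentile rank = 0.9909 * 100 = 99.09

99.09


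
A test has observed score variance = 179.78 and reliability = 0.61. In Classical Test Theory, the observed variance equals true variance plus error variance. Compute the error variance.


var_true = rxx * var_obs = 0.61 * 179.78 = 109.6658
var_error = var_obs - var_true
var_error = 179.78 - 109.6658
var_error = 70.1142

70.1142


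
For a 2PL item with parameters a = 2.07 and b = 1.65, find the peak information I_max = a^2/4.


For 2PL, max info at theta = b = 1.65
I_max = a^2 / 4 = 2.07^2 / 4
= 4.2849 / 4
I_max = 1.0712

1.0712


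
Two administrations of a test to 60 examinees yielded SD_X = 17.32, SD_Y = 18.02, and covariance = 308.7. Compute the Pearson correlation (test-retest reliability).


r = cov(X,Y) / (SD_X * SD_Y)
r = 308.7 / (17.32 * 18.02)
r = 308.7 / 312.1064
r = 0.9891

0.9891


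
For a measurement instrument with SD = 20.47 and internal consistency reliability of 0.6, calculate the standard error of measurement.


SEM = SD * sqrt(1 - rxx)
SEM = 20.47 * sqrt(1 - 0.6)
SEM = 20.47 * sqrt(0.4) = 20.47 * 0.632456
SEM = 12.9464

12.9464


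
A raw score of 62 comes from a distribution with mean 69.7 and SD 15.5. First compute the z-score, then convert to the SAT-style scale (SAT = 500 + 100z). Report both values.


z = (X - mean) / SD = (62 - 69.7) / 15.5
z = -7.7 / 15.5
z = -0.4968
SAT-scale = SAT = 500 + 100z
Carry z at full precision (z = -7.7 / 15.5) into the conversion:
SAT-scale = 500 + 100 * (-7.7 / 15.5) = 500 + -770 / 15.5
SAT-scale = 500 + -49.6774
SAT-scale = 450.3226

450.3226


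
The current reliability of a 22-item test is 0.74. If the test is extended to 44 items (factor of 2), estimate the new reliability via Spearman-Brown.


r_new = (n * rxx) / (1 + (n-1) * rxx)
r_new = (2 * 0.74) / (1 + 1 * 0.74)
r_new = 1.48 / 1.74
r_new = 0.8506

0.8506


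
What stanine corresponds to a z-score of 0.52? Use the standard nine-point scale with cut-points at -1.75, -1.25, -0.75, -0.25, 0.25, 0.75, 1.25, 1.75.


Stanine boundaries: [-1.75, -1.25, -0.75, -0.25, 0.25, 0.75, 1.25, 1.75]
z = 0.52
Check each boundary:
  z >= -1.75 -> could be stanine 2
  z >= -1.25 -> could be stanine 3
  z >= -0.75 -> could be stanine 4
  z >= -0.25 -> could be stanine 5
  z >= 0.25 -> could be stanine 6
  z < 0.75
  z < 1.25
  z < 1.75
Highest qualifying boundary gives stanine = 6

6


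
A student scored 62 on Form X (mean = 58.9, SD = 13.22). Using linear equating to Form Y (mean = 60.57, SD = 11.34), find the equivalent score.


slope = SD_Y / SD_X = 11.34 / 13.22 ~ 0.8578
intercept = mean_Y - slope * mean_X = 60.57 - (11.34 / 13.22) * 58.9 ~ 10.0461
Y = slope * X + intercept. To avoid rounding drift from the rounded slope/intercept, evaluate the equivalent form Y = mean_Y + SD_Y * (X - mean_X) / SD_X at full precision:
Y = 60.57 + 11.34 * (62 - 58.9) / 13.22
Y = 60.57 + 11.34 * 3.1 / 13.22
Y = 60.57 + 35.154 / 13.22
Y = 60.57 + 2.6592
Y = 63.2292

63.2292


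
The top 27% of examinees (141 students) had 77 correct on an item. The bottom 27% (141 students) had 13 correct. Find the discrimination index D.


p_upper = 77/141 = 0.5461
p_lower = 13/141 = 0.0922
D = 0.5461 - 0.0922 = 0.4539

0.4539


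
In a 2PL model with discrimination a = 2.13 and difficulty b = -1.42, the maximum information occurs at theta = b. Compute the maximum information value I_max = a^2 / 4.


For 2PL, max info at theta = b = -1.42
I_max = a^2 / 4 = 2.13^2 / 4
= 4.5369 / 4
I_max = 1.1342

1.1342


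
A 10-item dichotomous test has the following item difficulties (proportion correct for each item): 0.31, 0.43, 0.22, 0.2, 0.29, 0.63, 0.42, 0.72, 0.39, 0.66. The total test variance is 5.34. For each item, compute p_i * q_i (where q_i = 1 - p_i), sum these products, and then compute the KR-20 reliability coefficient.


For each item, compute p_i * q_i:
  Item 1: 0.31 * 0.69 = 0.2139
  Item 2: 0.43 * 0.57 = 0.2451
  Item 3: 0.22 * 0.78 = 0.1716
  Item 4: 0.2 * 0.8 = 0.16
  Item 5: 0.29 * 0.71 = 0.2059
  Item 6: 0.63 * 0.37 = 0.2331
  Item 7: 0.42 * 0.58 = 0.2436
  Item 8: 0.72 * 0.28 = 0.2016
  Item 9: 0.39 * 0.61 = 0.2379
  Item 10: 0.66 * 0.34 = 0.2244
Sum(p_i * q_i) = 0.2139 + 0.2451 + 0.1716 + 0.16 + 0.2059 + 0.2331 + 0.2436 + 0.2016 + 0.2379 + 0.2244 = 2.1371
KR-20 = (k/(k-1)) * (1 - Sum(p_i*q_i) / Var_total)
= (10/9) * (1 - 2.1371/5.34)
= 1.1111 * 0.5998
KR-20 = 0.6664

0.6664


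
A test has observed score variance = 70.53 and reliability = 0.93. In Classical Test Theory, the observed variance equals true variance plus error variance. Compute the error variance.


var_true = rxx * var_obs = 0.93 * 70.53 = 65.5929
var_error = var_obs - var_true
var_error = 70.53 - 65.5929
var_error = 4.9371

4.9371


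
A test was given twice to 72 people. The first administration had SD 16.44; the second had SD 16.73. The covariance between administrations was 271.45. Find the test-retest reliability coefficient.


r = cov(X,Y) / (SD_X * SD_Y)
r = 271.45 / (16.44 * 16.73)
r = 271.45 / 275.0412
r = 0.9869

0.9869


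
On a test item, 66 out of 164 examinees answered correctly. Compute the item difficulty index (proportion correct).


Item difficulty p = number correct / total examinees
p = 66 / 164
p = 0.4024

0.4024


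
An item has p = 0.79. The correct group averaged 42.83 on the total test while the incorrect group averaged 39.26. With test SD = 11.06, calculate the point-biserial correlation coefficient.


q = 1 - p = 0.21
rpb = ((M1 - M0) / SD) * sqrt(p * q)
rpb = ((42.83 - 39.26) / 11.06) * sqrt(0.79 * 0.21)
rpb = 0.1315

0.1315


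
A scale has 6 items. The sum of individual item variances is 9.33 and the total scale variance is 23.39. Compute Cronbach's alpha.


alpha = (k/(k-1)) * (1 - sum(si^2)/s_total^2)
= (6/5) * (1 - 9.33/23.39)
alpha = 0.7213

0.7213


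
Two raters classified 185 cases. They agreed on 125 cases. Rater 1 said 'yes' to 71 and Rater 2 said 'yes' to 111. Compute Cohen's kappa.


P_o = 125/185 = 0.675676
P_e = (71*111 + 114*74) / 34225 = 0.476757
kappa = (P_o - P_e) / (1 - P_e)
kappa = (0.675676 - 0.476757) / (1 - 0.476757)
kappa = 0.3802

0.3802


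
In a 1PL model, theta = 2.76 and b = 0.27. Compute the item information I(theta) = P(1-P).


P = 1/(1+exp(-(2.76-0.27))) = 0.9234
I = P*(1-P) = 0.9234 * 0.0766
I = 0.0707

0.0707


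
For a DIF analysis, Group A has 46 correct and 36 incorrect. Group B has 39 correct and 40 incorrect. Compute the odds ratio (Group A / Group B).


Odds_A = 46/36 = 1.2778
Odds_B = 39/40 = 0.975
OR = Odds_A / Odds_B = 1.2778 / 0.975
Exactly, OR = (46 * 40) / (36 * 39) = 1840 / 1404
OR = 1.3105

1.3105


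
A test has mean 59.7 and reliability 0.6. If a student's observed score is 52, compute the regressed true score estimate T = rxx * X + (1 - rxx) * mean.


T_est = rxx * X + (1 - rxx) * mean
T_est = 0.6 * 52 + 0.4 * 59.7
T_est = 31.2 + 23.88
T_est = 55.08

55.08


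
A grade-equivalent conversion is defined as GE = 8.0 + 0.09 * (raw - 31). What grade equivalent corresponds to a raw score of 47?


raw - median = 47 - 31 = 16
slope * diff = 0.09 * 16 = 1.44
GE = 8.0 + 1.44
GE = 9.44

9.44


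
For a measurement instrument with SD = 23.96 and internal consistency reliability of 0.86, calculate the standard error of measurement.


SEM = SD * sqrt(1 - rxx)
SEM = 23.96 * sqrt(1 - 0.86)
SEM = 23.96 * sqrt(0.14) = 23.96 * 0.374166
SEM = 8.965

8.965


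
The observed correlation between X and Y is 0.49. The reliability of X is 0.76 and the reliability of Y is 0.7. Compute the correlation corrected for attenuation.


r_corrected = rxy / sqrt(rxx * ryy)
= 0.49 / sqrt(0.76 * 0.7)
= 0.49 / sqrt(0.532)
= 0.49 / 0.729383
r_corrected = 0.6718

0.6718


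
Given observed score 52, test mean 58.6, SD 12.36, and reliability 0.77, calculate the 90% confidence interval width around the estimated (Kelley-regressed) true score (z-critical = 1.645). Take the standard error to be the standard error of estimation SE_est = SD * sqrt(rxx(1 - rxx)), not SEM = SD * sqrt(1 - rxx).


True score estimate = 0.77*52 + 0.23*58.6 = 53.518
SE_est = SD * sqrt(rxx * (1 - rxx)) = 12.36 * sqrt(0.77 * 0.23) = 12.36 * sqrt(0.1771) = 5.20149
CI = T_est +/- z * SE_est, so width = 2 * z * SE_est = 2 * 1.645 * 5.20149
Width = 17.1129

17.1129


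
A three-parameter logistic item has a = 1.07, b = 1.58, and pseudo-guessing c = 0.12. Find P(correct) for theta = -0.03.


logit = 1.07*(-0.03 - 1.58) = -1.7227
P* = 1/(1 + exp(--1.7227)) = 0.1515
P = 0.12 + (1 - 0.12) * 0.1515
P = 0.2533

0.2533


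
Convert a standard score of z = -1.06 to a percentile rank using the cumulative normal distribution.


CDF(z) = 0.5 * (1 + erf(z/sqrt(2)))
erf(-0.7495) = -0.7109
CDF = 0.1446
Percentile rank = 0.1446 * 100 = 14.46

14.46


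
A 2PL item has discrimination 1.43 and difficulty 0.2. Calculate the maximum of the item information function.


For 2PL, max info at theta = b = 0.2
I_max = a^2 / 4 = 1.43^2 / 4
= 2.0449 / 4
I_max = 0.5112

0.5112


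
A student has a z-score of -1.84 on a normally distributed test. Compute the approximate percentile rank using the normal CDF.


CDF(z) = 0.5 * (1 + erf(z/sqrt(2)))
erf(-1.3011) = -0.9342
CDF = 0.0329
Percentile rank = 0.0329 * 100 = 3.29

3.29


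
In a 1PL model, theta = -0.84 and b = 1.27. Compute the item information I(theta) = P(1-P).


P = 1/(1+exp(-(-0.84-1.27))) = 0.1081
I = P*(1-P) = 0.1081 * 0.8919
I = 0.0964

0.0964


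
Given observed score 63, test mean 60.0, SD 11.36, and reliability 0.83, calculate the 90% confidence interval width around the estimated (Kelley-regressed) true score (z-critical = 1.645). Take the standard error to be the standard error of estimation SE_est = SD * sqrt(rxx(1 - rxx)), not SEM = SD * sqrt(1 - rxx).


True score estimate = 0.83*63 + 0.17*60.0 = 62.49
SE_est = SD * sqrt(rxx * (1 - rxx)) = 11.36 * sqrt(0.83 * 0.17) = 11.36 * sqrt(0.1411) = 4.267189
CI = T_est +/- z * SE_est, so width = 2 * z * SE_est = 2 * 1.645 * 4.267189
Width = 14.0391

14.0391


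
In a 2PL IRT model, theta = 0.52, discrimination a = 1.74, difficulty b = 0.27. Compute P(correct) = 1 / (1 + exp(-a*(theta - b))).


a*(theta - b) = 1.74 * (0.52 - 0.27) = 0.435
exp(-0.435) = 0.6473
P = 1 / (1 + 0.6473)
P = 0.6071

0.6071


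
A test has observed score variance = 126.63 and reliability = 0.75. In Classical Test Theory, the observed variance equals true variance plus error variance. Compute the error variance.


var_true = rxx * var_obs = 0.75 * 126.63 = 94.9725
var_error = var_obs - var_true
var_error = 126.63 - 94.9725
var_error = 31.6575

31.6575


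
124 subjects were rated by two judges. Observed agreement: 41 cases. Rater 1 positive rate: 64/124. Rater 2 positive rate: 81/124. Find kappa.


P_o = 41/124 = 0.330645
P_e = (64*81 + 60*43) / 15376 = 0.504943
kappa = (P_o - P_e) / (1 - P_e)
kappa = (0.330645 - 0.504943) / (1 - 0.504943)
kappa = -0.3521

-0.3521


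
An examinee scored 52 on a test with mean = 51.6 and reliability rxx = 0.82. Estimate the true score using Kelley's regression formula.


T_est = rxx * X + (1 - rxx) * mean
T_est = 0.82 * 52 + 0.18 * 51.6
T_est = 42.64 + 9.288
T_est = 51.928

51.928


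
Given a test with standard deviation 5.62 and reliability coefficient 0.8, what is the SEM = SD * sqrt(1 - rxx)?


SEM = SD * sqrt(1 - rxx)
SEM = 5.62 * sqrt(1 - 0.8)
SEM = 5.62 * sqrt(0.2) = 5.62 * 0.447214
SEM = 2.5133

2.5133


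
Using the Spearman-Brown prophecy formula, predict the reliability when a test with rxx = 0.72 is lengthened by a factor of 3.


r_new = (n * rxx) / (1 + (n-1) * rxx)
r_new = (3 * 0.72) / (1 + 2 * 0.72)
r_new = 2.16 / 2.44
r_new = 0.8852

0.8852


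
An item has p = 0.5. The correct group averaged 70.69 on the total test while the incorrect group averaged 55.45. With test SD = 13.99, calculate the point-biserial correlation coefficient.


q = 1 - p = 0.5
rpb = ((M1 - M0) / SD) * sqrt(p * q)
rpb = ((70.69 - 55.45) / 13.99) * sqrt(0.5 * 0.5)
rpb = 0.5447

0.5447


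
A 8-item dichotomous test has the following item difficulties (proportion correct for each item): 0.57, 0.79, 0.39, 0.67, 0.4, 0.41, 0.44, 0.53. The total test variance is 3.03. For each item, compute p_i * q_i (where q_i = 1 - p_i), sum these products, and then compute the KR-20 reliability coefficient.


For each item, compute p_i * q_i:
  Item 1: 0.57 * 0.43 = 0.2451
  Item 2: 0.79 * 0.21 = 0.1659
  Item 3: 0.39 * 0.61 = 0.2379
  Item 4: 0.67 * 0.33 = 0.2211
  Item 5: 0.4 * 0.6 = 0.24
  Item 6: 0.41 * 0.59 = 0.2419
  Item 7: 0.44 * 0.56 = 0.2464
  Item 8: 0.53 * 0.47 = 0.2491
Sum(p_i * q_i) = 0.2451 + 0.1659 + 0.2379 + 0.2211 + 0.24 + 0.2419 + 0.2464 + 0.2491 = 1.8474
KR-20 = (k/(k-1)) * (1 - Sum(p_i*q_i) / Var_total)
= (8/7) * (1 - 1.8474/3.03)
= 1.1429 * 0.3903
KR-20 = 0.4461

0.4461


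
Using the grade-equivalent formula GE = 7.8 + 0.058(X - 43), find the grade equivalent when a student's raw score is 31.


raw - median = 31 - 43 = -12
slope * diff = 0.058 * -12 = -0.696
GE = 7.8 + -0.696
GE = 7.104

7.104


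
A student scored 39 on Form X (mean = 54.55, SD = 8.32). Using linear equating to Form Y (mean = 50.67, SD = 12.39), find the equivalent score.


slope = SD_Y / SD_X = 12.39 / 8.32 ~ 1.4892
intercept = mean_Y - slope * mean_X = 50.67 - (12.39 / 8.32) * 54.55 ~ -30.5649
Y = slope * X + intercept. To avoid rounding drift from the rounded slope/intercept, evaluate the equivalent form Y = mean_Y + SD_Y * (X - mean_X) / SD_X at full precision:
Y = 50.67 + 12.39 * (39 - 54.55) / 8.32
Y = 50.67 - 12.39 * 15.55 / 8.32
Y = 50.67 - 192.6645 / 8.32
Y = 50.67 - 23.1568
Y = 27.5132

27.5132


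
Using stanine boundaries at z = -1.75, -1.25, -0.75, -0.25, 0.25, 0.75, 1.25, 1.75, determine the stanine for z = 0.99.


Stanine boundaries: [-1.75, -1.25, -0.75, -0.25, 0.25, 0.75, 1.25, 1.75]
z = 0.99
Check each boundary:
  z >= -1.75 -> could be stanine 2
  z >= -1.25 -> could be stanine 3
  z >= -0.75 -> could be stanine 4
  z >= -0.25 -> could be stanine 5
  z >= 0.25 -> could be stanine 6
  z >= 0.75 -> could be stanine 7
  z < 1.25
  z < 1.75
Highest qualifying boundary gives stanine = 7

7


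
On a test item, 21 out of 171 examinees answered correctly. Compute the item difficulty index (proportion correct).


Item difficulty p = number correct / total examinees
p = 21 / 171
p = 0.1228

0.1228


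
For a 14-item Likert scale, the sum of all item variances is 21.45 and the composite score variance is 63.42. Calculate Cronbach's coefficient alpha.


alpha = (k/(k-1)) * (1 - sum(si^2)/s_total^2)
= (14/13) * (1 - 21.45/63.42)
alpha = 0.7127

0.7127


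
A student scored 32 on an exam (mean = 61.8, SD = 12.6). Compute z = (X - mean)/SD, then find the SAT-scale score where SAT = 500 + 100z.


z = (X - mean) / SD = (32 - 61.8) / 12.6
z = -29.8 / 12.6
z = -2.3651
SAT-scale = SAT = 500 + 100z
Carry z at full precision (z = -29.8 / 12.6) into the conversion:
SAT-scale = 500 + 100 * (-29.8 / 12.6) = 500 + -2980 / 12.6
SAT-scale = 500 + -236.5079
SAT-scale = 263.4921

263.4921


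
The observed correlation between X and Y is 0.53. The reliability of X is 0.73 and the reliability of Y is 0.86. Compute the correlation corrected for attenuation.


r_corrected = rxy / sqrt(rxx * ryy)
= 0.53 / sqrt(0.73 * 0.86)
= 0.53 / sqrt(0.6278)
= 0.53 / 0.792338
r_corrected = 0.6689

0.6689


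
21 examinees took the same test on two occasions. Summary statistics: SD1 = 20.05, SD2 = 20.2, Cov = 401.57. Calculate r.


r = cov(X,Y) / (SD_X * SD_Y)
r = 401.57 / (20.05 * 20.2)
r = 401.57 / 405.01
r = 0.9915

0.9915


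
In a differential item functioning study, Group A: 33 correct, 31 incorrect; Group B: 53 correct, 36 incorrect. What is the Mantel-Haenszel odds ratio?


Odds_A = 33/31 = 1.0645
Odds_B = 53/36 = 1.4722
OR = Odds_A / Odds_B = 1.0645 / 1.4722
Exactly, OR = (33 * 36) / (31 * 53) = 1188 / 1643
OR = 0.7231

0.7231


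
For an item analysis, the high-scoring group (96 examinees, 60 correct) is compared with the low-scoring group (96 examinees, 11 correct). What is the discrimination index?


p_upper = 60/96 = 0.625
p_lower = 11/96 = 0.1146
D = 0.625 - 0.1146 = 0.5104

0.5104


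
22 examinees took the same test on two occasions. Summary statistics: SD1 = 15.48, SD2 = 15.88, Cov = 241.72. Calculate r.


r = cov(X,Y) / (SD_X * SD_Y)
r = 241.72 / (15.48 * 15.88)
r = 241.72 / 245.8224
r = 0.9833

0.9833


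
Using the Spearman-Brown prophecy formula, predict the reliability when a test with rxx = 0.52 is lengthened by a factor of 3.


r_new = (n * rxx) / (1 + (n-1) * rxx)
r_new = (3 * 0.52) / (1 + 2 * 0.52)
r_new = 1.56 / 2.04
r_new = 0.7647

0.7647


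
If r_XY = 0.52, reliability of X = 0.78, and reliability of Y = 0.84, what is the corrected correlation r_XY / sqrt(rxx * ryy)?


r_corrected = rxy / sqrt(rxx * ryy)
= 0.52 / sqrt(0.78 * 0.84)
= 0.52 / sqrt(0.6552)
= 0.52 / 0.809444
r_corrected = 0.6424

0.6424


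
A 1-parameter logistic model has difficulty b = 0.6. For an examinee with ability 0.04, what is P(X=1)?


theta - b = 0.04 - 0.6 = -0.56
exp(-(theta - b)) = exp(0.56) = 1.7507
P = 1 / (1 + 1.7507)
P = 0.3635

0.3635


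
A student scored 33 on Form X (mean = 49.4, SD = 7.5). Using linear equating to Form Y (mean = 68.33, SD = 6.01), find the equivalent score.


slope = SD_Y / SD_X = 6.01 / 7.5 ~ 0.8013
intercept = mean_Y - slope * mean_X = 68.33 - (6.01 / 7.5) * 49.4 ~ 28.7441
Y = slope * X + intercept. To avoid rounding drift from the rounded slope/intercept, evaluate the equivalent form Y = mean_Y + SD_Y * (X - mean_X) / SD_X at full precision:
Y = 68.33 + 6.01 * (33 - 49.4) / 7.5
Y = 68.33 - 6.01 * 16.4 / 7.5
Y = 68.33 - 98.564 / 7.5
Y = 68.33 - 13.1419
Y = 55.1881

55.1881


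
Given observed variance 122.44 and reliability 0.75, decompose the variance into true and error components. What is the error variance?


var_true = rxx * var_obs = 0.75 * 122.44 = 91.83
var_error = var_obs - var_true
var_error = 122.44 - 91.83
var_error = 30.61

30.61


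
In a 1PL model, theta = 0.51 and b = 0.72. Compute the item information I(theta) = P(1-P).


P = 1/(1+exp(-(0.51-0.72))) = 0.4477
I = P*(1-P) = 0.4477 * 0.5523
I = 0.2473

0.2473


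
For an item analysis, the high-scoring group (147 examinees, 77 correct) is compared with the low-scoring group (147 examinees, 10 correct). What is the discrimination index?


p_upper = 77/147 = 0.5238
p_lower = 10/147 = 0.068
D = 0.5238 - 0.068 = 0.4558

0.4558


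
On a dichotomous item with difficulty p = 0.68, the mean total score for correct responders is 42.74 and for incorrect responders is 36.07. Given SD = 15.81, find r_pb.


q = 1 - p = 0.32
rpb = ((M1 - M0) / SD) * sqrt(p * q)
rpb = ((42.74 - 36.07) / 15.81) * sqrt(0.68 * 0.32)
rpb = 0.1968

0.1968


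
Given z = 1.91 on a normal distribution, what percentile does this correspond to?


CDF(z) = 0.5 * (1 + erf(z/sqrt(2)))
erf(1.3506) = 0.9439
CDF = 0.9719
Percentile rank = 0.9719 * 100 = 97.19

97.19


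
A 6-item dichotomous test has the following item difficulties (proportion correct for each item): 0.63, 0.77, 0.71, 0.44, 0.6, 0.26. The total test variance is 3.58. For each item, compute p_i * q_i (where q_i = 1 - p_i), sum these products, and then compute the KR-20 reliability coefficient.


For each item, compute p_i * q_i:
  Item 1: 0.63 * 0.37 = 0.2331
  Item 2: 0.77 * 0.23 = 0.1771
  Item 3: 0.71 * 0.29 = 0.2059
  Item 4: 0.44 * 0.56 = 0.2464
  Item 5: 0.6 * 0.4 = 0.24
  Item 6: 0.26 * 0.74 = 0.1924
Sum(p_i * q_i) = 0.2331 + 0.1771 + 0.2059 + 0.2464 + 0.24 + 0.1924 = 1.2949
KR-20 = (k/(k-1)) * (1 - Sum(p_i*q_i) / Var_total)
= (6/5) * (1 - 1.2949/3.58)
= 1.2 * 0.6383
KR-20 = 0.766

0.766


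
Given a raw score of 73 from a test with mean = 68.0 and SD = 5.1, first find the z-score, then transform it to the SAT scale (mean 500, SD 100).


z = (X - mean) / SD = (73 - 68.0) / 5.1
z = 5.0 / 5.1
z = 0.9804
SAT-scale = SAT = 500 + 100z
Carry z at full precision (z = 5.0 / 5.1) into the conversion:
SAT-scale = 500 + 100 * (5.0 / 5.1) = 500 + 500 / 5.1
SAT-scale = 500 + 98.0392
SAT-scale = 598.0392

598.0392


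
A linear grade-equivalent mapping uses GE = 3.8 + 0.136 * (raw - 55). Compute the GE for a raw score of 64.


raw - median = 64 - 55 = 9
slope * diff = 0.136 * 9 = 1.224
GE = 3.8 + 1.224
GE = 5.024

5.024


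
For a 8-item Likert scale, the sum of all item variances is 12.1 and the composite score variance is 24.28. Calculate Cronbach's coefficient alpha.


alpha = (k/(k-1)) * (1 - sum(si^2)/s_total^2)
= (8/7) * (1 - 12.1/24.28)
alpha = 0.5733

0.5733


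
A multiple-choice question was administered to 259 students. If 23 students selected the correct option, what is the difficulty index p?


Item difficulty p = number correct / total examinees
p = 23 / 259
p = 0.0888

0.0888


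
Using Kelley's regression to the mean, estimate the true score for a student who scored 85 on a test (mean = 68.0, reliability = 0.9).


T_est = rxx * X + (1 - rxx) * mean
T_est = 0.9 * 85 + 0.1 * 68.0
T_est = 76.5 + 6.8
T_est = 83.3

83.3


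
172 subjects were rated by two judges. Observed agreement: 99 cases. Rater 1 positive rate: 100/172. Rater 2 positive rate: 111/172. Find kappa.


P_o = 99/172 = 0.575581
P_e = (100*111 + 72*61) / 29584 = 0.523661
kappa = (P_o - P_e) / (1 - P_e)
kappa = (0.575581 - 0.523661) / (1 - 0.523661)
kappa = 0.109

0.109


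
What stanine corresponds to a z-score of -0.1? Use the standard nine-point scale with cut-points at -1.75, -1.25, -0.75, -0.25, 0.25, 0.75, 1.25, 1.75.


Stanine boundaries: [-1.75, -1.25, -0.75, -0.25, 0.25, 0.75, 1.25, 1.75]
z = -0.1
Check each boundary:
  z >= -1.75 -> could be stanine 2
  z >= -1.25 -> could be stanine 3
  z >= -0.75 -> could be stanine 4
  z >= -0.25 -> could be stanine 5
  z < 0.25
  z < 0.75
  z < 1.25
  z < 1.75
Highest qualifying boundary gives stanine = 5

5


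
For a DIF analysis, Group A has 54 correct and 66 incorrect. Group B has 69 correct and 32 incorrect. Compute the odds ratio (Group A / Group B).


Odds_A = 54/66 = 0.8182
Odds_B = 69/32 = 2.1562
OR = Odds_A / Odds_B = 0.8182 / 2.1562
Exactly, OR = (54 * 32) / (66 * 69) = 1728 / 4554
OR = 0.3794

0.3794


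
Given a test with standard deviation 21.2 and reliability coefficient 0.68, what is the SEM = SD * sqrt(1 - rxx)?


SEM = SD * sqrt(1 - rxx)
SEM = 21.2 * sqrt(1 - 0.68)
SEM = 21.2 * sqrt(0.32) = 21.2 * 0.565685
SEM = 11.9925

11.9925


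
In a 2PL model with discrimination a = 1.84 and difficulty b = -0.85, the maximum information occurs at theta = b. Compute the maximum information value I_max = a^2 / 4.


For 2PL, max info at theta = b = -0.85
I_max = a^2 / 4 = 1.84^2 / 4
= 3.3856 / 4
I_max = 0.8464

0.8464


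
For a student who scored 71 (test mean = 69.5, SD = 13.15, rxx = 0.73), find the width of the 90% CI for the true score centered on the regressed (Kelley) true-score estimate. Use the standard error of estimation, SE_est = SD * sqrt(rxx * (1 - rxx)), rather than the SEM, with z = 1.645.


True score estimate = 0.73*71 + 0.27*69.5 = 70.595
SE_est = SD * sqrt(rxx * (1 - rxx)) = 13.15 * sqrt(0.73 * 0.27) = 13.15 * sqrt(0.1971) = 5.838067
CI = T_est +/- z * SE_est, so width = 2 * z * SE_est = 2 * 1.645 * 5.838067
Width = 19.2072

19.2072


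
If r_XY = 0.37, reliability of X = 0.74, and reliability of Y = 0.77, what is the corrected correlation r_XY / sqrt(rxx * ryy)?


r_corrected = rxy / sqrt(rxx * ryy)
= 0.37 / sqrt(0.74 * 0.77)
= 0.37 / sqrt(0.5698)
= 0.37 / 0.754851
r_corrected = 0.4902

0.4902


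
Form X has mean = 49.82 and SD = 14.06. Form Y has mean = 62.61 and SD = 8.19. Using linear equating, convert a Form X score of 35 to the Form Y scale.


slope = SD_Y / SD_X = 8.19 / 14.06 ~ 0.5825
intercept = mean_Y - slope * mean_X = 62.61 - (8.19 / 14.06) * 49.82 ~ 33.5897
Y = slope * X + intercept. To avoid rounding drift from the rounded slope/intercept, evaluate the equivalent form Y = mean_Y + SD_Y * (X - mean_X) / SD_X at full precision:
Y = 62.61 + 8.19 * (35 - 49.82) / 14.06
Y = 62.61 - 8.19 * 14.82 / 14.06
Y = 62.61 - 121.3758 / 14.06
Y = 62.61 - 8.6327
Y = 53.9773

53.9773


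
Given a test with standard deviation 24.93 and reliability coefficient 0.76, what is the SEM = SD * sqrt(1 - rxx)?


SEM = SD * sqrt(1 - rxx)
SEM = 24.93 * sqrt(1 - 0.76)
SEM = 24.93 * sqrt(0.24) = 24.93 * 0.489898
SEM = 12.2132

12.2132


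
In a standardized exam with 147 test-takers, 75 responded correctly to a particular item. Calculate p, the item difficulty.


Item difficulty p = number correct / total examinees
p = 75 / 147
p = 0.5102

0.5102


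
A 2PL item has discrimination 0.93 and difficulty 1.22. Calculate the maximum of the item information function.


For 2PL, max info at theta = b = 1.22
I_max = a^2 / 4 = 0.93^2 / 4
= 0.8649 / 4
I_max = 0.2162

0.2162


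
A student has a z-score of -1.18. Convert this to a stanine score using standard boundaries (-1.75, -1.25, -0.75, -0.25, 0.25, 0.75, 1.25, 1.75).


Stanine boundaries: [-1.75, -1.25, -0.75, -0.25, 0.25, 0.75, 1.25, 1.75]
z = -1.18
Check each boundary:
  z >= -1.75 -> could be stanine 2
  z >= -1.25 -> could be stanine 3
  z < -0.75
  z < -0.25
  z < 0.25
  z < 0.75
  z < 1.25
  z < 1.75
Highest qualifying boundary gives stanine = 3

3


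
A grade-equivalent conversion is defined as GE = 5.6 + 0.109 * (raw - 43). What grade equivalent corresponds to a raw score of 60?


raw - median = 60 - 43 = 17
slope * diff = 0.109 * 17 = 1.853
GE = 5.6 + 1.853
GE = 7.453

7.453


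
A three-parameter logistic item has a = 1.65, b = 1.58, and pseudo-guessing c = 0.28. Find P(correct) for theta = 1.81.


logit = 1.65*(1.81 - 1.58) = 0.3795
P* = 1/(1 + exp(-0.3795)) = 0.5938
P = 0.28 + (1 - 0.28) * 0.5938
P = 0.7075

0.7075


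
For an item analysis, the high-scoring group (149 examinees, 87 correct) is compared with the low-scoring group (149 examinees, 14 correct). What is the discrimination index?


p_upper = 87/149 = 0.5839
p_lower = 14/149 = 0.094
D = 0.5839 - 0.094 = 0.4899

0.4899


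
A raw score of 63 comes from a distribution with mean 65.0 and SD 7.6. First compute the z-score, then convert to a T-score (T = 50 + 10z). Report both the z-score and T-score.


z = (X - mean) / SD = (63 - 65.0) / 7.6
z = -2.0 / 7.6
z = -0.2632
T-score = T = 50 + 10z
Carry z at full precision (z = -2.0 / 7.6) into the conversion:
T-score = 50 + 10 * (-2.0 / 7.6) = 50 + -20 / 7.6
T-score = 50 + -2.6316
T-score = 47.3684

47.3684


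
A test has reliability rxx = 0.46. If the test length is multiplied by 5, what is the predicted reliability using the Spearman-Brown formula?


r_new = (n * rxx) / (1 + (n-1) * rxx)
r_new = (5 * 0.46) / (1 + 4 * 0.46)
r_new = 2.3 / 2.84
r_new = 0.8099

0.8099


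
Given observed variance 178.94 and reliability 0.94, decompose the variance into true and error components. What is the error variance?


var_true = rxx * var_obs = 0.94 * 178.94 = 168.2036
var_error = var_obs - var_true
var_error = 178.94 - 168.2036
var_error = 10.7364

10.7364


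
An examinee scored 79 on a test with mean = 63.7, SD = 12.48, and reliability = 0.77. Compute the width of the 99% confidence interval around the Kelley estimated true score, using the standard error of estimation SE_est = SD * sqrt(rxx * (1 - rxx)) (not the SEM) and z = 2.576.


True score estimate = 0.77*79 + 0.23*63.7 = 75.481
SE_est = SD * sqrt(rxx * (1 - rxx)) = 12.48 * sqrt(0.77 * 0.23) = 12.48 * sqrt(0.1771) = 5.25199
CI = T_est +/- z * SE_est, so width = 2 * z * SE_est = 2 * 2.576 * 5.25199
Width = 27.0583

27.0583


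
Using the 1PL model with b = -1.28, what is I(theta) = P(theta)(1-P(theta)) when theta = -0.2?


P = 1/(1+exp(-(-0.2--1.28))) = 0.7465
I = P*(1-P) = 0.7465 * 0.2535
I = 0.1892

0.1892


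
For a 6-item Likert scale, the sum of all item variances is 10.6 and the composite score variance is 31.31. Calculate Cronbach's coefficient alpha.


alpha = (k/(k-1)) * (1 - sum(si^2)/s_total^2)
= (6/5) * (1 - 10.6/31.31)
alpha = 0.7937

0.7937


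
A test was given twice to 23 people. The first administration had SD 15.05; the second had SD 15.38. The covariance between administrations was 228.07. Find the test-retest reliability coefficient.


r = cov(X,Y) / (SD_X * SD_Y)
r = 228.07 / (15.05 * 15.38)
r = 228.07 / 231.469
r = 0.9853

0.9853


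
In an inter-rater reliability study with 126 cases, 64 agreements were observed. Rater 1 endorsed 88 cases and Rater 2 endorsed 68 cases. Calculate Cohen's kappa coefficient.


P_o = 64/126 = 0.507937
P_e = (88*68 + 38*58) / 15876 = 0.515747
kappa = (P_o - P_e) / (1 - P_e)
kappa = (0.507937 - 0.515747) / (1 - 0.515747)
kappa = -0.0161

-0.0161


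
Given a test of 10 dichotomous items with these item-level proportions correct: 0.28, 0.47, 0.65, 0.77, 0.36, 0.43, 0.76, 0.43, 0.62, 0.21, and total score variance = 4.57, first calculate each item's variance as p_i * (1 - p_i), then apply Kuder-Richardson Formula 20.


For each item, compute p_i * q_i:
  Item 1: 0.28 * 0.72 = 0.2016
  Item 2: 0.47 * 0.53 = 0.2491
  Item 3: 0.65 * 0.35 = 0.2275
  Item 4: 0.77 * 0.23 = 0.1771
  Item 5: 0.36 * 0.64 = 0.2304
  Item 6: 0.43 * 0.57 = 0.2451
  Item 7: 0.76 * 0.24 = 0.1824
  Item 8: 0.43 * 0.57 = 0.2451
  Item 9: 0.62 * 0.38 = 0.2356
  Item 10: 0.21 * 0.79 = 0.1659
Sum(p_i * q_i) = 0.2016 + 0.2491 + 0.2275 + 0.1771 + 0.2304 + 0.2451 + 0.1824 + 0.2451 + 0.2356 + 0.1659 = 2.1598
KR-20 = (k/(k-1)) * (1 - Sum(p_i*q_i) / Var_total)
= (10/9) * (1 - 2.1598/4.57)
= 1.1111 * 0.5274
KR-20 = 0.586

0.586


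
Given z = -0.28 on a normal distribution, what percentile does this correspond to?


CDF(z) = 0.5 * (1 + erf(z/sqrt(2)))
erf(-0.198) = -0.2205
CDF = 0.3897
Percentile rank = 0.3897 * 100 = 38.97

38.97


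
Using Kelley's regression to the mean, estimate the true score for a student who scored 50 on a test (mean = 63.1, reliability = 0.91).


T_est = rxx * X + (1 - rxx) * mean
T_est = 0.91 * 50 + 0.09 * 63.1
T_est = 45.5 + 5.679
T_est = 51.179

51.179


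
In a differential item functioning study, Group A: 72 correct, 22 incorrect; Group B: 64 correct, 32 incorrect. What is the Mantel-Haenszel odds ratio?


Odds_A = 72/22 = 3.2727
Odds_B = 64/32 = 2.0
OR = Odds_A / Odds_B = 3.2727 / 2.0
Exactly, OR = (72 * 32) / (22 * 64) = 2304 / 1408
OR = 1.6364

1.6364


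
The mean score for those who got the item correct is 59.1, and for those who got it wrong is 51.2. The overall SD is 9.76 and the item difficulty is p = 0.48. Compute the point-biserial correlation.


q = 1 - p = 0.52
rpb = ((M1 - M0) / SD) * sqrt(p * q)
rpb = ((59.1 - 51.2) / 9.76) * sqrt(0.48 * 0.52)
rpb = 0.4044

0.4044


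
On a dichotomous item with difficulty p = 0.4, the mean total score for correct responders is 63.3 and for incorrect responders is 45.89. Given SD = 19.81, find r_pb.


q = 1 - p = 0.6
rpb = ((M1 - M0) / SD) * sqrt(p * q)
rpb = ((63.3 - 45.89) / 19.81) * sqrt(0.4 * 0.6)
rpb = 0.4305

0.4305


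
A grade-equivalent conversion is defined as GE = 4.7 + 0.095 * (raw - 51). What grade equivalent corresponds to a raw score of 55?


raw - median = 55 - 51 = 4
slope * diff = 0.095 * 4 = 0.38
GE = 4.7 + 0.38
GE = 5.08

5.08


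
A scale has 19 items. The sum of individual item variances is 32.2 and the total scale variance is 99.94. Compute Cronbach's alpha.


alpha = (k/(k-1)) * (1 - sum(si^2)/s_total^2)
= (19/18) * (1 - 32.2/99.94)
alpha = 0.7155

0.7155


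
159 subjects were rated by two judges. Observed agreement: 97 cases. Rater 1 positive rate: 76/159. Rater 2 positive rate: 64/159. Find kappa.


P_o = 97/159 = 0.610063
P_e = (76*64 + 83*95) / 25281 = 0.504292
kappa = (P_o - P_e) / (1 - P_e)
kappa = (0.610063 - 0.504292) / (1 - 0.504292)
kappa = 0.2134

0.2134


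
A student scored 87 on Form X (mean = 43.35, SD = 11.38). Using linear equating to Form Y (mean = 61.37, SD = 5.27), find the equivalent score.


slope = SD_Y / SD_X = 5.27 / 11.38 ~ 0.4631
intercept = mean_Y - slope * mean_X = 61.37 - (5.27 / 11.38) * 43.35 ~ 41.2949
Y = slope * X + intercept. To avoid rounding drift from the rounded slope/intercept, evaluate the equivalent form Y = mean_Y + SD_Y * (X - mean_X) / SD_X at full precision:
Y = 61.37 + 5.27 * (87 - 43.35) / 11.38
Y = 61.37 + 5.27 * 43.65 / 11.38
Y = 61.37 + 230.0355 / 11.38
Y = 61.37 + 20.214
Y = 81.584

81.584


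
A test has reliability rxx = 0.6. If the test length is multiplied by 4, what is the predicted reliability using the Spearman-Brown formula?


r_new = (n * rxx) / (1 + (n-1) * rxx)
r_new = (4 * 0.6) / (1 + 3 * 0.6)
r_new = 2.4 / 2.8
r_new = 0.8571

0.8571


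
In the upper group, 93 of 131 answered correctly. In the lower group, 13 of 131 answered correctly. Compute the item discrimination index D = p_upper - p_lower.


p_upper = 93/131 = 0.7099
p_lower = 13/131 = 0.0992
D = 0.7099 - 0.0992 = 0.6107

0.6107


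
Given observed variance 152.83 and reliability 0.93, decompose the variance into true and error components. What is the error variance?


var_true = rxx * var_obs = 0.93 * 152.83 = 142.1319
var_error = var_obs - var_true
var_error = 152.83 - 142.1319
var_error = 10.6981

10.6981


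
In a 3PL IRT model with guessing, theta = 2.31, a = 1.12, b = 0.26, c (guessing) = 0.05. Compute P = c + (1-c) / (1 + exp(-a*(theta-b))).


logit = 1.12*(2.31 - 0.26) = 2.296
P* = 1/(1 + exp(-2.296)) = 0.9085
P = 0.05 + (1 - 0.05) * 0.9085
P = 0.9131

0.9131


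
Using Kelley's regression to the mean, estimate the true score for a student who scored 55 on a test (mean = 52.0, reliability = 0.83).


T_est = rxx * X + (1 - rxx) * mean
T_est = 0.83 * 55 + 0.17 * 52.0
T_est = 45.65 + 8.84
T_est = 54.49

54.49


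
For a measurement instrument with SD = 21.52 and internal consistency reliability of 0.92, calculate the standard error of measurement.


SEM = SD * sqrt(1 - rxx)
SEM = 21.52 * sqrt(1 - 0.92)
SEM = 21.52 * sqrt(0.08) = 21.52 * 0.282843
SEM = 6.0868

6.0868


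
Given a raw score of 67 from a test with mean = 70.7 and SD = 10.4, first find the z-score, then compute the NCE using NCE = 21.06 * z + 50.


z = (X - mean) / SD = (67 - 70.7) / 10.4
z = -3.7 / 10.4
z = -0.3558
NCE = NCE = 21.06z + 50
Carry z at full precision (z = -3.7 / 10.4) into the conversion:
NCE = 21.06 * (-3.7 / 10.4) + 50 = -77.922 / 10.4 + 50
NCE = -7.4925 + 50
NCE = 42.5075

42.5075


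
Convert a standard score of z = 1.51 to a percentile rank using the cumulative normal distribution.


CDF(z) = 0.5 * (1 + erf(z/sqrt(2)))
erf(1.0677) = 0.869
CDF = 0.9345
Percentile rank = 0.9345 * 100 = 93.45

93.45
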